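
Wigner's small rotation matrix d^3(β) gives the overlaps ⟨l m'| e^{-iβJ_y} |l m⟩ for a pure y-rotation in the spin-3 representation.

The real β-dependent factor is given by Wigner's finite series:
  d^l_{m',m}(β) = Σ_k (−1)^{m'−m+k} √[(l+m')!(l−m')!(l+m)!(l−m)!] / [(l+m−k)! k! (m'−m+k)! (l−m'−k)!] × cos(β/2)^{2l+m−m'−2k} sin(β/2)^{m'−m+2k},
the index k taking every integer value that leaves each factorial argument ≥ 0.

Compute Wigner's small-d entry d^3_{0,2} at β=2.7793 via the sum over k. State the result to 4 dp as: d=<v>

d^3_{0,2}(β=2.7793) via Wigner's sum:
c=cos(2.7793/2)=0.180157, s=sin(2.7793/2)=0.983638; N=√[6·6·120·1]=65.726707
k∈{2,3} keeps every argument non-negative
  k=2: (−1)^0·65.7267/(12)·0.1802^4·0.9836^2 = +0.005583
  k=3: (−1)^1·65.7267/(12)·0.1802^2·0.9836^4 = -0.166420
d^3_{0,2}(2.7793) = +0.005583 -0.166420 = -0.160837

d=-0.1608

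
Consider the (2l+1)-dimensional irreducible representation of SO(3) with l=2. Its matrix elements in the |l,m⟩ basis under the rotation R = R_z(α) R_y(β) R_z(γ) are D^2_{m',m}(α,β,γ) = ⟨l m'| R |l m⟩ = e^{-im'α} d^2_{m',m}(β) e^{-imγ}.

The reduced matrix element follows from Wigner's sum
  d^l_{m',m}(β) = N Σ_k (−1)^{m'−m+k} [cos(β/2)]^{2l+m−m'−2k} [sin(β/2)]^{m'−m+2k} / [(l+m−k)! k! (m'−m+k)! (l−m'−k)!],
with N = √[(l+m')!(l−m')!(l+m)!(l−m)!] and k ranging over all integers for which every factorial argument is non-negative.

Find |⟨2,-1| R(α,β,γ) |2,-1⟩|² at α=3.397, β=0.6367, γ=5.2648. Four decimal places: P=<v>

Split into d^2_{-1,-1}(β=0.6367) × two z-phases.
c=cos(0.6367/2)=0.949753, s=sin(0.6367/2)=0.313000; N=√[1·6·1·6]=6.000000
k: max(0,(-1)−(-1))=0 … min(2+(-1),2−(-1))=1
  k=0: (−1)^0·6.0000/(6)·0.9498^4·0.3130^0 = +0.813660
  k=1: (−1)^1·6.0000/(2)·0.9498^2·0.3130^2 = -0.265113
d^2_{-1,-1}(0.6367) = +0.813660 -0.265113 = +0.548547
|D^2_{-1,-1}|² = |d^2_{-1,-1}(β)|² = (+0.548547)² = 0.300904 (the z-rotation phases have unit modulus)

P=0.3009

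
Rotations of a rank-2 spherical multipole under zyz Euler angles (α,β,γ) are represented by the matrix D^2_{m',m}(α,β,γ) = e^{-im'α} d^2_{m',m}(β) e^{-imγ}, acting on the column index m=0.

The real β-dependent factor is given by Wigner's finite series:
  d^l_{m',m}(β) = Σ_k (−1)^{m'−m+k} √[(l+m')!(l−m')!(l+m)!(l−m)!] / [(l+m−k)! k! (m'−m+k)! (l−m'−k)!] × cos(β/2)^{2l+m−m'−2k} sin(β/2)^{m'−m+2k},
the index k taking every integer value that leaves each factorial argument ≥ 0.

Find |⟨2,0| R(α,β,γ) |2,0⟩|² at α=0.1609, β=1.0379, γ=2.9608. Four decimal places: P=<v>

P=0.0127

D^2_{0,0}(0.1609,1.0379,2.9608) = e^{-i·0·0.1609}·d^2_{0,0}(1.0379)·e^{-i·0·2.9608}. Compute d first:
Half-angle: c=0.868340, s=0.495969. N=√(2·2·2·2)=4.000000
k: max(0,(0)−(0))=0 … min(2+(0),2−(0))=2
  k=0: (−1)^0·4.0000/(4)·0.8683^4·0.4960^0 = +0.568539
  k=1: (−1)^1·4.0000/(1)·0.8683^2·0.4960^2 = -0.741905
  k=2: (−1)^2·4.0000/(4)·0.8683^0·0.4960^4 = +0.060509
d^2_{0,0}(1.0379) = +0.568539 -0.741905 +0.060509 = -0.112858
|D^2_{0,0}|² = |d^2_{0,0}(β)|² = (-0.112858)² = 0.012737 (the z-rotation phases have unit modulus)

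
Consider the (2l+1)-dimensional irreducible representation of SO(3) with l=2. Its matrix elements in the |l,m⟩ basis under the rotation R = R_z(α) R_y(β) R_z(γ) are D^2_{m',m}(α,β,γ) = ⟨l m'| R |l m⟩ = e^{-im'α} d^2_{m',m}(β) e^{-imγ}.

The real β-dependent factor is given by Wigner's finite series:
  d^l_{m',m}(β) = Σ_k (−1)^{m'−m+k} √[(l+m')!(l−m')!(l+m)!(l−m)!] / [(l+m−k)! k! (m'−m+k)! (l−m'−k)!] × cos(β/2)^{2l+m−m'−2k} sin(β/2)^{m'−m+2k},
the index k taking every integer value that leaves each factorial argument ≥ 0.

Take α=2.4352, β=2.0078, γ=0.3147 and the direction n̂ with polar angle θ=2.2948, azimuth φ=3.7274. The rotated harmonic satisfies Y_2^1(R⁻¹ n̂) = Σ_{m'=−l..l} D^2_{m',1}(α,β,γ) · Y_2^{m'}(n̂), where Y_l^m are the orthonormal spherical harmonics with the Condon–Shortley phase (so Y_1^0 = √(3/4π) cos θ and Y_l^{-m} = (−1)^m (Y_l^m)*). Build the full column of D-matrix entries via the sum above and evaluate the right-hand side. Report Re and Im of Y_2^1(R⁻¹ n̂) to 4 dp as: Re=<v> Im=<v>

Need the full column D^2_{m',1} for m'=−2..2 at α=2.4352, β=2.0078, γ=0.3147.
cos(β/2)=0.537016, sin(β/2)=0.843572
d^2_{-2,1}: single k=3 term ⇒ +0.644739;  D = -0.100611-0.636840i
d^2_{-1,1}: k∈[2..3] ⇒ +0.615659 -0.506394 = +0.109266;  D = -0.057084+0.093169i
d^2_{0,1}: k∈[1..2] ⇒ +0.320008 -0.789640 = -0.469633;  D = -0.446569+0.145366i
d^2_{1,1}: k∈[0..1] ⇒ +0.083167 -0.615659 = -0.532493;  D = +0.492164+0.203281i
d^2_{2,1}: single k=0 term ⇒ -0.261285;  D = -0.118964-0.232632i
Y_2^{m'}(θ=2.2948,φ=3.7274) and Σ D·Y over m':
  (-0.1006-0.6368i)·(+0.0843-0.1997i)  (-0.0571+0.0932i)·(+0.3194-0.2120i)  (-0.4466+0.1454i)·(+0.0998+0.0000i)  (+0.4922+0.2033i)·(-0.3194-0.2120i)  (-0.1190-0.2326i)·(+0.0843+0.1997i)
Y_2^1(R⁻¹ n̂) = -0.256409-0.189818i

Re=-0.2564 Im=-0.1898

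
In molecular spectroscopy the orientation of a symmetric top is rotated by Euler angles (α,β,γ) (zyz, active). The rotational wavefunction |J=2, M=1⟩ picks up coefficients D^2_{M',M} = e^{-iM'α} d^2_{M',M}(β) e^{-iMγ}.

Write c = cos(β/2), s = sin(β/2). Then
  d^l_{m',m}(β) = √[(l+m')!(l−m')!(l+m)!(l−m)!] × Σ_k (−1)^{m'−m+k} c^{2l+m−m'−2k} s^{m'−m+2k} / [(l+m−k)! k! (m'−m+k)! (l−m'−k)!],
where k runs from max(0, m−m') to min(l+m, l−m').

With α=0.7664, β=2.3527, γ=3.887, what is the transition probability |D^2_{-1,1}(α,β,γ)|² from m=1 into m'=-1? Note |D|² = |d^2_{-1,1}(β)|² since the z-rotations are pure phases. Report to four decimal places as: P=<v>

D^2_{-1,1}(0.7664,2.3527,3.887) = e^{-i·-1·0.7664}·d^2_{-1,1}(2.3527)·e^{-i·1·3.887}. Compute d first:
With c≡cos(β/2)=0.384297 and s≡sin(β/2)=0.923209, N=[1·6·6·1]^{1/2}=6.000000
k∈{2,3} keeps every argument non-negative
  k=2: (−1)^0·6.0000/(2)·0.3843^2·0.9232^2 = +0.377621
  k=3: (−1)^1·6.0000/(6)·0.3843^0·0.9232^4 = -0.726442
d^2_{-1,1}(2.3527) = +0.377621 -0.726442 = -0.348821
|D^2_{-1,1}|² = |d^2_{-1,1}(β)|² = (-0.348821)² = 0.121676 (the z-rotation phases have unit modulus)

P=0.1217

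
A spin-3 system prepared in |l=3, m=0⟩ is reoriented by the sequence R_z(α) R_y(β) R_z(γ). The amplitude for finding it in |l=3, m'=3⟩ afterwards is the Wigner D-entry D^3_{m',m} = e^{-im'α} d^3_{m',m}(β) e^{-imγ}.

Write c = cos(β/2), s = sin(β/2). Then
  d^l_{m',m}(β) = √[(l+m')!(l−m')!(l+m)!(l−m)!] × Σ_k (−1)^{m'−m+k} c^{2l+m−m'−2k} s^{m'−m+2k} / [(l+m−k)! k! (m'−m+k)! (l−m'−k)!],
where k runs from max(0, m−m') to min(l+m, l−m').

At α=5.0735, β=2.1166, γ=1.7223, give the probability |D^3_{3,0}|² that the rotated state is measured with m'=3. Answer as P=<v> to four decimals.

P=0.1218

Split into d^3_{3,0}(β=2.1166) × two z-phases.
With c≡cos(β/2)=0.490354 and s≡sin(β/2)=0.871523, N=[720·1·6·6]^{1/2}=160.996894
Admissible k: 0..0 (factorial args all ≥0)
  k=0: (−1)^3·160.9969/(36)·0.4904^3·0.8715^3 = -0.349045
d^3_{3,0}(2.1166) = -0.349045
|D^3_{3,0}|² = |d^3_{3,0}(β)|² = (-0.349045)² = 0.121833 (the z-rotation phases have unit modulus)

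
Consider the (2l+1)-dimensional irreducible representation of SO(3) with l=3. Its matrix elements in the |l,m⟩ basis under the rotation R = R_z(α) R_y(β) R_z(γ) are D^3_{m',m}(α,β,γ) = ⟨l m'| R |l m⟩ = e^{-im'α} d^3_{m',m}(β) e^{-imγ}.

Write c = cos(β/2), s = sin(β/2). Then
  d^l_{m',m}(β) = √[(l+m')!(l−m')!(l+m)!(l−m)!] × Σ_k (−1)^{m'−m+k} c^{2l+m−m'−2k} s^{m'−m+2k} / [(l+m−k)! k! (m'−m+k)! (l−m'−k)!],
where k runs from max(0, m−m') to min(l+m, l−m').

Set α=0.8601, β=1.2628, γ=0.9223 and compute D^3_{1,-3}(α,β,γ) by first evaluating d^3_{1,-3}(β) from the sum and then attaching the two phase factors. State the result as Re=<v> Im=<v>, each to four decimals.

First d^3_{1,-3}(β=1.2628), then the phase factors e^{-i(1)α} and e^{-i(-3)γ}:
c=cos(1.2628/2)=0.807202, s=sin(1.2628/2)=0.590275; N=√[24·2·1·720]=185.903201
k: max(0,(-3)−(1))=0 … min(3+(-3),3−(1))=0
  k=0: (−1)^4·185.9032/(48)·0.8072^2·0.5903^4 = +0.306358
d^3_{1,-3}(1.2628) = +0.306358
Phases: e^{-i·(1)·0.8601}=+0.652362-0.757908i, e^{-i·(-3)·0.9223}=-0.930620+0.365987i ⇒ D=-0.101011+0.289226i

Re=-0.1010 Im=0.2892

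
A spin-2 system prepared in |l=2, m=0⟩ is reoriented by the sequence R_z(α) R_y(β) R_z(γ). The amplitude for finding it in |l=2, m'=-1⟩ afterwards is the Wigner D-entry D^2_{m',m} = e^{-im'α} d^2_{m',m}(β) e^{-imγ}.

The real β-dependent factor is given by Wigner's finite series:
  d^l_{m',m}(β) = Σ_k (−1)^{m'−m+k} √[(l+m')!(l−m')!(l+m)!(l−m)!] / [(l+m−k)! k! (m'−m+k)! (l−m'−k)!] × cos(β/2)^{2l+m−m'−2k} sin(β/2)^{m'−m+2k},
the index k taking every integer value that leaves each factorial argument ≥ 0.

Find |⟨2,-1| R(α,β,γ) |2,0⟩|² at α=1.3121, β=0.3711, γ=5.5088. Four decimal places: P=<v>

P=0.1713

D^2_{-1,0}(1.3121,0.3711,5.5088) = e^{-i·-1·1.3121}·d^2_{-1,0}(0.3711)·e^{-i·0·5.5088}. Compute d first:
Half-angle: c=0.982835, s=0.184487. N=√(1·6·2·2)=4.898979
The bounds max(0,m−m')=1 and min(l+m,l−m')=2 give 2 terms
  k=1: (−1)^0·4.8990/(2)·0.9828^3·0.1845^1 = +0.429026
  k=2: (−1)^1·4.8990/(2)·0.9828^1·0.1845^3 = -0.015117
d^2_{-1,0}(0.3711) = +0.429026 -0.015117 = +0.413909
|D^2_{-1,0}|² = |d^2_{-1,0}(β)|² = (+0.413909)² = 0.171321 (the z-rotation phases have unit modulus)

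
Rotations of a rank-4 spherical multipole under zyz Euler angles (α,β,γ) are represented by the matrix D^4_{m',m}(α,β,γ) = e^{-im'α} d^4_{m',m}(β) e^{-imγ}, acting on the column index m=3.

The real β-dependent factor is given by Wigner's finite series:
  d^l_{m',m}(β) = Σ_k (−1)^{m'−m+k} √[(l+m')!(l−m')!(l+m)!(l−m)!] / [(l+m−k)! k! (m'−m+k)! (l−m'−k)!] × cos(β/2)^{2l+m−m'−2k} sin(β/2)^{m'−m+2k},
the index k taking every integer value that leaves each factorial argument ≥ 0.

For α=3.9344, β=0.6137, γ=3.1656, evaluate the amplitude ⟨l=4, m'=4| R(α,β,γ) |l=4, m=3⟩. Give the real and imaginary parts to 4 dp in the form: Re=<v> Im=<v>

Split into d^4_{4,3}(β=0.6137) × two z-phases.
With c≡cos(β/2)=0.953290 and s≡sin(β/2)=0.302057, N=[40320·1·5040·1]^{1/2}=14255.272709
The bounds max(0,m−m')=0 and min(l+m,l−m')=0 give 1 term
  k=0: (−1)^1·14255.2727/(5040)·0.9533^7·0.3021^1 = -0.611236
d^4_{4,3}(0.6137) = -0.611236
Phases: e^{-i·(4)·3.9344}=-0.999561+0.029632i, e^{-i·(3)·3.1656}=-0.997408+0.071960i ⇒ D=-0.608080+0.062031i

Re=-0.6081 Im=0.0620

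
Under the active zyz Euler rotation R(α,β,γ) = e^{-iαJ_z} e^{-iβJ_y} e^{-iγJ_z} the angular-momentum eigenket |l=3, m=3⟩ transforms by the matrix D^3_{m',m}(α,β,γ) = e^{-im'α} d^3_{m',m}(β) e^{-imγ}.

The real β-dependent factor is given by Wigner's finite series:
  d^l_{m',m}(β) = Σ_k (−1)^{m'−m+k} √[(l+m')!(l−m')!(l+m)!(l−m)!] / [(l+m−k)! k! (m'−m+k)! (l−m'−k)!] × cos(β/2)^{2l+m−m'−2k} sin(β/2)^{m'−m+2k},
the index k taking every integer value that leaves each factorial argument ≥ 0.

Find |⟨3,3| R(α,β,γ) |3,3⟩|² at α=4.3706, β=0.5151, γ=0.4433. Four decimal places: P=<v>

P=0.6687

First d^3_{3,3}(β=0.5151), then the phase factors e^{-i(3)α} and e^{-i(3)γ}:
Half-angle: c=0.967017, s=0.254712. N=√(720·1·720·1)=720.000000
k∈{0} keeps every argument non-negative
  k=0: (−1)^0·720.0000/(720)·0.9670^6·0.2547^0 = +0.817720
d^3_{3,3}(0.5151) = +0.817720
|D^3_{3,3}|² = |d^3_{3,3}(β)|² = (+0.817720)² = 0.668665 (the z-rotation phases have unit modulus)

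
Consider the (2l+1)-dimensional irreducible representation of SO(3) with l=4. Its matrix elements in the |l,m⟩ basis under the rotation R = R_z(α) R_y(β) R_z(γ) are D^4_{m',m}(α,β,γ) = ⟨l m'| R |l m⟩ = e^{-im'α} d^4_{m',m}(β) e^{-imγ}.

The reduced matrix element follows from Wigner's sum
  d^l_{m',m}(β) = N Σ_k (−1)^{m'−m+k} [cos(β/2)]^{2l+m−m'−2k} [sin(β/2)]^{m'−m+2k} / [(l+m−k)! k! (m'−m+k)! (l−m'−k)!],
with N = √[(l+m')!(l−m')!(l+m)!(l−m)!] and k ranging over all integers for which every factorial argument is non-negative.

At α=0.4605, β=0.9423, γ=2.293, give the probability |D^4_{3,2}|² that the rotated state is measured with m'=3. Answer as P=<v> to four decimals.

P=0.0281

First d^4_{3,2}(β=0.9423), then the phase factors e^{-i(3)α} and e^{-i(2)γ}:
c=cos(0.9423/2)=0.891047, s=sin(0.9423/2)=0.453911; N=√[5040·1·720·2]=2693.993318
k: max(0,(2)−(3))=0 … min(4+(2),4−(3))=1
  k=0: (−1)^1·2693.9933/(720)·0.8910^7·0.4539^1 = -0.757424
  k=1: (−1)^2·2693.9933/(240)·0.8910^5·0.4539^3 = +0.589659
d^4_{3,2}(0.9423) = -0.757424 +0.589659 = -0.167765
|D^4_{3,2}|² = |d^4_{3,2}(β)|² = (-0.167765)² = 0.028145 (the z-rotation phases have unit modulus)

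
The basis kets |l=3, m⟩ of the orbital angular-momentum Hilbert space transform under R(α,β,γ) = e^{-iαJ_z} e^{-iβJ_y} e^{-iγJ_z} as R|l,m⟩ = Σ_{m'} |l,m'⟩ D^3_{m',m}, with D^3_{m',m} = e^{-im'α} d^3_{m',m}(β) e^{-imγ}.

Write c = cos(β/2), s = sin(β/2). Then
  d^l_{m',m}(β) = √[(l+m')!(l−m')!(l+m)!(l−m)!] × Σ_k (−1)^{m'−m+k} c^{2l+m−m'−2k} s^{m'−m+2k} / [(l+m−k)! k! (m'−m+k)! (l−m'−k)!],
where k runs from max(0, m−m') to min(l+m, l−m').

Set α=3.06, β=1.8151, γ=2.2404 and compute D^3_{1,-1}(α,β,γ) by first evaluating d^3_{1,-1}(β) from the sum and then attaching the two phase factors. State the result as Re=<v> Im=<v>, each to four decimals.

Re=-0.2692 Im=0.2883

Split into d^3_{1,-1}(β=1.8151) × two z-phases.
Half-angle: c=0.615678, s=0.787998. N=√(24·2·2·24)=48.000000
The bounds max(0,m−m')=0 and min(l+m,l−m')=2 give 3 terms
  k=0: (−1)^2·48.0000/(8)·0.6157^4·0.7880^2 = +0.535323
  k=1: (−1)^3·48.0000/(6)·0.6157^2·0.7880^4 = -1.169223
  k=2: (−1)^4·48.0000/(48)·0.6157^0·0.7880^6 = +0.239414
d^3_{1,-1}(1.8151) = +0.535323 -1.169223 +0.239414 = -0.394485
D = (-0.996673-0.081502i)·(-0.394485)·(-0.620675+0.784068i) = -0.269242+0.288319i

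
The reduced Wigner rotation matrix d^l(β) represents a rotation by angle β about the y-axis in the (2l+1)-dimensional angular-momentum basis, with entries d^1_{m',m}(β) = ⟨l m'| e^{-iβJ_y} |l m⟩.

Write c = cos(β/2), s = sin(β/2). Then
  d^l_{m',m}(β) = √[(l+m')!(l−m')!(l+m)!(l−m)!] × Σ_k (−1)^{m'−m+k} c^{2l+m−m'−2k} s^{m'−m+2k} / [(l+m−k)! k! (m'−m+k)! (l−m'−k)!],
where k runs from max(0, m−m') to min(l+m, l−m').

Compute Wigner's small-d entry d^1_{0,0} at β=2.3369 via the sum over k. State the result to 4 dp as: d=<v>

d^1_{0,0}(β=2.3369) via Wigner's sum:
Half-angle: c=0.391578, s=0.920145. N=√(1·1·1·1)=1.000000
k∈{0,1} keeps every argument non-negative
  k=0: (−1)^0·1.0000/(1)·0.3916^2·0.9201^0 = +0.153334
  k=1: (−1)^1·1.0000/(1)·0.3916^0·0.9201^2 = -0.846666
d^1_{0,0}(2.3369) = +0.153334 -0.846666 = -0.693333

d=-0.6933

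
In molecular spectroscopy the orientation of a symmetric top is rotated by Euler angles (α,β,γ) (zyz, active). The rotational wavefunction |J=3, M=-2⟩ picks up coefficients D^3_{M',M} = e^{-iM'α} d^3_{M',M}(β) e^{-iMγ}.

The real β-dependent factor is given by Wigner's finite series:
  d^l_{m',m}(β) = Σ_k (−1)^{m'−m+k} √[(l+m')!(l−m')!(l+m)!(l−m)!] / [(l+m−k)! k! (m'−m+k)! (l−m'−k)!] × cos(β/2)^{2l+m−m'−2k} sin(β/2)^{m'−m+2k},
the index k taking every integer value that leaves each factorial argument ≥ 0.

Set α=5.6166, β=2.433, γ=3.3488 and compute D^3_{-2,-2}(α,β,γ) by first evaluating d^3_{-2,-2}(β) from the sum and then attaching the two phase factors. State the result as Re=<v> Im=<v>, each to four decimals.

Re=-0.0376 Im=0.0493

D^3_{-2,-2}(5.6166,2.433,3.3488) = e^{-i·-2·5.6166}·d^3_{-2,-2}(2.433)·e^{-i·-2·3.3488}. Compute d first:
With c≡cos(β/2)=0.346930 and s≡sin(β/2)=0.937891, N=[1·120·1·120]^{1/2}=120.000000
k: max(0,(-2)−(-2))=0 … min(3+(-2),3−(-2))=1
  k=0: (−1)^0·120.0000/(120)·0.3469^6·0.9379^0 = +0.001744
  k=1: (−1)^1·120.0000/(24)·0.3469^4·0.9379^2 = -0.063715
d^3_{-2,-2}(2.433) = +0.001744 -0.063715 = -0.061972
Attach z-rotation phases: D = e^{-i(-2)(5.6166)}·(-0.061972)·e^{-i(-2)(3.3488)} = -0.037605+0.049258i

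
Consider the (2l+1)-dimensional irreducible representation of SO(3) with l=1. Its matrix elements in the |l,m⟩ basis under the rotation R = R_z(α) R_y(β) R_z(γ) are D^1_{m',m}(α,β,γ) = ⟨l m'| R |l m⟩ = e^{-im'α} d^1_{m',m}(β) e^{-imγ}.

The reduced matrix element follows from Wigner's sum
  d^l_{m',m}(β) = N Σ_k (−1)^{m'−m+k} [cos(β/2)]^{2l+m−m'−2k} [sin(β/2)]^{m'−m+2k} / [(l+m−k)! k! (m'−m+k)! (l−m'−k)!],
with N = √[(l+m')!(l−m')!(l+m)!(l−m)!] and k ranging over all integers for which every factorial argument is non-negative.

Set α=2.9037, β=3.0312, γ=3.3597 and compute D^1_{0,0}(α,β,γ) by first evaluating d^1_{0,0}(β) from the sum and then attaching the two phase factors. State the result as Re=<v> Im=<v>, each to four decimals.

Re=-0.9939 Im=0.0000

D^1_{0,0}(2.9037,3.0312,3.3597) = e^{-i·0·2.9037}·d^1_{0,0}(3.0312)·e^{-i·0·3.3597}. Compute d first:
Half-angle: c=0.055168, s=0.998477. N=√(1·1·1·1)=1.000000
k∈{0,1} keeps every argument non-negative
  k=0: (−1)^0·1.0000/(1)·0.0552^2·0.9985^0 = +0.003044
  k=1: (−1)^1·1.0000/(1)·0.0552^0·0.9985^2 = -0.996956
d^1_{0,0}(3.0312) = +0.003044 -0.996956 = -0.993913
Attach z-rotation phases: D = e^{-i(0)(2.9037)}·(-0.993913)·e^{-i(0)(3.3597)} = -0.993913+0.000000i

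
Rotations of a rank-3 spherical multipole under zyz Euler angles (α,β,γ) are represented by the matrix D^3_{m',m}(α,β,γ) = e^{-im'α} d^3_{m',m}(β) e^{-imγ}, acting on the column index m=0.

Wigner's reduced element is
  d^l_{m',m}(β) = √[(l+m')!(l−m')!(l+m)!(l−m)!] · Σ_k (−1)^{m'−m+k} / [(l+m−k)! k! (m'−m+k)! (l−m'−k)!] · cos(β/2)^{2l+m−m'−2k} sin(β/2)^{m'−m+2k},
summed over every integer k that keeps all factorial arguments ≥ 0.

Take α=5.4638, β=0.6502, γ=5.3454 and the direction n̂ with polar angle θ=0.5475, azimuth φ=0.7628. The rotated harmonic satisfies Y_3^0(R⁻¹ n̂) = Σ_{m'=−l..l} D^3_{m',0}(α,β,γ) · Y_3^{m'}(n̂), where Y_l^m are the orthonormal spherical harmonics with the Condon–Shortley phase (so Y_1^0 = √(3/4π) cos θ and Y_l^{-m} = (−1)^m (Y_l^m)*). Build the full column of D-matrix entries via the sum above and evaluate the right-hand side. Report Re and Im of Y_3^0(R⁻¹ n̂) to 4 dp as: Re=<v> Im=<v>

Need the full column D^3_{m',0} for m'=−3..3 at α=5.4638, β=0.6502, γ=5.3454.
cos(β/2)=0.947619, sin(β/2)=0.319404
d^3_{-3,0}: single k=3 term ⇒ +0.124004;  D = -0.096153-0.078304i
d^3_{-2,0}: k∈[2..3] ⇒ +0.450583 -0.051190 = +0.399393;  D = -0.027128-0.398470i
d^3_{-1,0}: k∈[1..3] ⇒ +0.845471 -0.288159 +0.010912 = +0.568224;  D = +0.387910-0.415217i
d^3_{0,0}: k∈[0..3] ⇒ +0.724106 -0.740383 +0.084114 -0.001062 = +0.066775;  D = +0.066775+0.000000i
d^3_{1,0}: k∈[0..2] ⇒ -0.845471 +0.288159 -0.010912 = -0.568224;  D = -0.387910-0.415217i
d^3_{2,0}: k∈[0..1] ⇒ +0.450583 -0.051190 = +0.399393;  D = -0.027128+0.398470i
d^3_{3,0}: single k=0 term ⇒ -0.124004;  D = +0.096153-0.078304i
Y_3^{m'}(θ=0.5475,φ=0.7628) and Σ D·Y over m':
  (-0.0962-0.0783i)·(-0.0387-0.0443i)  (-0.0271-0.3985i)·(+0.0107-0.2362i)  (+0.3879-0.4152i)·(+0.3217-0.3075i)  (+0.0668+0.0000i)·(+0.2056+0.0000i)  (-0.3879-0.4152i)·(-0.3217-0.3075i)  (-0.0271+0.3985i)·(+0.0107+0.2362i)  (+0.0962-0.0783i)·(+0.0387-0.0443i)
Y_3^0(R⁻¹ n̂) = -0.180363-0.000000i

Re=-0.1804 Im=0.0000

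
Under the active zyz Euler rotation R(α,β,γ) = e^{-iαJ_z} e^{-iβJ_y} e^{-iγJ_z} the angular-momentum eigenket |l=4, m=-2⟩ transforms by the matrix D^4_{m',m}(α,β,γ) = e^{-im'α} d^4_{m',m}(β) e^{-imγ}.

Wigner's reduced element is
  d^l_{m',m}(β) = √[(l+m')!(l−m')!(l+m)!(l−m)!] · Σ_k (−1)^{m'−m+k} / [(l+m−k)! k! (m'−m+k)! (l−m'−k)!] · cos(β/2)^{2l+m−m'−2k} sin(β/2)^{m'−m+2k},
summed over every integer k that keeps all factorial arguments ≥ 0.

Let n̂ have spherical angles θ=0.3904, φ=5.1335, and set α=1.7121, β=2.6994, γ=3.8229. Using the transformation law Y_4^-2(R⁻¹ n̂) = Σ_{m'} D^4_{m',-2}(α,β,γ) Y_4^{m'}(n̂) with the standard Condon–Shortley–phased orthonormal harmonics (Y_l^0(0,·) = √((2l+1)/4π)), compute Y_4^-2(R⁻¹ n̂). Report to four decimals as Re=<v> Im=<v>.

Need the full column D^4_{m',-2} for m'=−4..4 at α=1.7121, β=2.6994, γ=3.8229.
cos(β/2)=0.219299, sin(β/2)=0.975658
d^4_{-4,-2}: single k=2 term ⇒ +0.000560;  D = -0.000196+0.000525i
d^4_{-3,-2}: k∈[1..2] ⇒ +0.000089 -0.005288 = -0.005199;  D = -0.005078-0.001113i
d^4_{-2,-2}: k∈[0..2] ⇒ +0.000005 -0.001271 +0.031436 = +0.030171;  D = +0.002243-0.030088i
d^4_{-1,-2}: k∈[0..2] ⇒ -0.000101 +0.009993 -0.131860 = -0.121969;  D = +0.121696-0.008151i
d^4_{0,-2}: k∈[0..2] ⇒ +0.001004 -0.053019 +0.393533 = +0.341518;  D = +0.070585+0.334144i
d^4_{1,-2}: k∈[0..2] ⇒ -0.006662 +0.197791 -0.782989 = -0.591860;  D = -0.556082+0.202661i
d^4_{2,-2}: k∈[0..2] ⇒ +0.031436 -0.497784 +0.821069 = +0.354721;  D = -0.167188-0.312850i
d^4_{3,-2}: k∈[0..1] ⇒ -0.104661 +0.690532 = +0.585871;  D = -0.472676+0.346152i
d^4_{4,-2}: single k=0 term ⇒ +0.219502;  D = +0.153337+0.157063i
Y_4^{m'}(θ=0.3904,φ=5.1335) and Σ D·Y over m':
  (-0.0002+0.0005i)·(-0.0011-0.0092i)  (-0.0051-0.0011i)·(-0.0608-0.0193i)  (+0.0022-0.0301i)·(-0.1608+0.1802i)  (+0.1217-0.0082i)·(+0.2032+0.4537i)  (+0.0706+0.3341i)·(+0.3111+0.0000i)  (-0.5561+0.2027i)·(-0.2032+0.4537i)  (-0.1672-0.3129i)·(-0.1608-0.1802i)  (-0.4727+0.3462i)·(+0.0608-0.0193i)  (+0.1533+0.1571i)·(-0.0011+0.0092i)
Y_4^-2(R⁻¹ n̂) = +0.023641-0.018698i

Re=0.0236 Im=-0.0187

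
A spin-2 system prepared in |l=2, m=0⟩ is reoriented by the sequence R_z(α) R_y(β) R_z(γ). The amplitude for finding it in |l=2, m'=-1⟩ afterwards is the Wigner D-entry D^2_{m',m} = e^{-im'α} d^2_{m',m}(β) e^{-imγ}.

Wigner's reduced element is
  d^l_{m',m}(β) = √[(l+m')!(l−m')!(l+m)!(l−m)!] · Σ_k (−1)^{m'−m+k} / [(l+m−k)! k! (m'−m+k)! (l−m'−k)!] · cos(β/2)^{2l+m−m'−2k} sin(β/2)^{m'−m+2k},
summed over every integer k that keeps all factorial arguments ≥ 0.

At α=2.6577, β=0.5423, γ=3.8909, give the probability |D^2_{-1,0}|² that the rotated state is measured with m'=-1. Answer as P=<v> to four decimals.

P=0.2931

D^2_{-1,0}(2.6577,0.5423,3.8909) = e^{-i·-1·2.6577}·d^2_{-1,0}(0.5423)·e^{-i·0·3.8909}. Compute d first:
Half-angle: c=0.963464, s=0.267840. N=√(1·6·2·2)=4.898979
Admissible k: 1..2 (factorial args all ≥0)
  k=1: (−1)^0·4.8990/(2)·0.9635^3·0.2678^1 = +0.586754
  k=2: (−1)^1·4.8990/(2)·0.9635^1·0.2678^3 = -0.045346
d^2_{-1,0}(0.5423) = +0.586754 -0.045346 = +0.541409
|D^2_{-1,0}|² = |d^2_{-1,0}(β)|² = (+0.541409)² = 0.293123 (the z-rotation phases have unit modulus)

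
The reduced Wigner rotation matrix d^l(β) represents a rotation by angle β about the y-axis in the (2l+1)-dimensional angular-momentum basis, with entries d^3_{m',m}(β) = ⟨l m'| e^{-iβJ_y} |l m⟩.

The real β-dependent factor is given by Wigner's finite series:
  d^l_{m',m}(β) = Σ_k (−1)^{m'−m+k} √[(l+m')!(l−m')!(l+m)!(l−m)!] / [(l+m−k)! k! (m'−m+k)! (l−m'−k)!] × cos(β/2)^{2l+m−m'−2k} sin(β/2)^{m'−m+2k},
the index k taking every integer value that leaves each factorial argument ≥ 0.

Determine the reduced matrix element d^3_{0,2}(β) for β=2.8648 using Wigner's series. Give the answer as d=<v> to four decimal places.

d=-0.0984

d^3_{0,2}(β=2.8648) via Wigner's sum:
Half-angle: c=0.137955, s=0.990439. N=√(6·6·120·1)=65.726707
The bounds max(0,m−m')=2 and min(l+m,l−m')=3 give 2 terms
  k=2: (−1)^0·65.7267/(12)·0.1380^4·0.9904^2 = +0.001946
  k=3: (−1)^1·65.7267/(12)·0.1380^2·0.9904^4 = -0.100310
d^3_{0,2}(2.8648) = +0.001946 -0.100310 = -0.098364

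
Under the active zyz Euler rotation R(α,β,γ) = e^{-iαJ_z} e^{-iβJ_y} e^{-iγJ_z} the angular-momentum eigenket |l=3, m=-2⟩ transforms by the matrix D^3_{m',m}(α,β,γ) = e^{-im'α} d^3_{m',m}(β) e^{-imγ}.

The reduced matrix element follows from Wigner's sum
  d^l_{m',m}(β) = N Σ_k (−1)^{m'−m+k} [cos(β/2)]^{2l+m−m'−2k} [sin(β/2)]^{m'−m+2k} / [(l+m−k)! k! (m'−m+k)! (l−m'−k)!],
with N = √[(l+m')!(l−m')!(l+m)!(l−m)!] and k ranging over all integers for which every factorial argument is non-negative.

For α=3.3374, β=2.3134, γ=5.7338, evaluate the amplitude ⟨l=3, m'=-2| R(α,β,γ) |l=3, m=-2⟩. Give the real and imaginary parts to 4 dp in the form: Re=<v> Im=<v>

Re=-0.0803 Im=0.0686

D^3_{-2,-2}(3.3374,2.3134,5.7338) = e^{-i·-2·3.3374}·d^3_{-2,-2}(2.3134)·e^{-i·-2·5.7338}. Compute d first:
c=cos(2.3134/2)=0.402363, s=sin(2.3134/2)=0.915480; N=√[1·120·1·120]=120.000000
k∈{0,1} keeps every argument non-negative
  k=0: (−1)^0·120.0000/(120)·0.4024^6·0.9155^0 = +0.004243
  k=1: (−1)^1·120.0000/(24)·0.4024^4·0.9155^2 = -0.109835
d^3_{-2,-2}(2.3134) = +0.004243 -0.109835 = -0.105591
D = (+0.924294+0.381681i)·(-0.105591)·(+0.454691-0.890649i) = -0.080272+0.068600i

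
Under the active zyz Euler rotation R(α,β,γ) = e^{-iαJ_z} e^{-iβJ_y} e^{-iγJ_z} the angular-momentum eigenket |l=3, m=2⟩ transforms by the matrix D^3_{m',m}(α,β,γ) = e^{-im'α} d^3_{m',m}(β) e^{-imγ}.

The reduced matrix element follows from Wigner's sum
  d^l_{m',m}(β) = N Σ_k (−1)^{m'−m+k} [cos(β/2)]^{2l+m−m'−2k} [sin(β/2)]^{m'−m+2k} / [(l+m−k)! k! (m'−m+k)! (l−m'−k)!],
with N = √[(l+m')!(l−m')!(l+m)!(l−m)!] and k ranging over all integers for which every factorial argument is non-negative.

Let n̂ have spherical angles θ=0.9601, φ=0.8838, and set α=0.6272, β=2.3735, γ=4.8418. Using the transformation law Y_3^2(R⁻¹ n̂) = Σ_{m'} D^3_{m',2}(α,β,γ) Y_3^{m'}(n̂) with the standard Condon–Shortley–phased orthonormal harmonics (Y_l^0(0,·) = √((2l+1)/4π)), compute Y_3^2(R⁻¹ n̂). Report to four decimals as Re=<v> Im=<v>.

Need the full column D^3_{m',2} for m'=−3..3 at α=0.6272, β=2.3735, γ=4.8418.
cos(β/2)=0.374675, sin(β/2)=0.927156
d^3_{-3,2}: single k=5 term ⇒ +0.628775;  D = +0.032670-0.627925i
d^3_{-2,2}: k∈[4..5] ⇒ +0.518670 -0.635210 = -0.116540;  D = +0.063400+0.097786i
d^3_{-1,2}: k∈[3..4] ⇒ +0.265127 -0.811744 = -0.546618;  D = +0.509947+0.196839i
d^3_{0,2}: k∈[2..3] ⇒ +0.092787 -0.568175 = -0.475388;  D = +0.459554-0.121672i
d^3_{1,2}: k∈[1..2] ⇒ +0.021648 -0.265127 = -0.243478;  D = +0.153999-0.188589i
d^3_{2,2}: k∈[0..1] ⇒ +0.002766 -0.084702 = -0.081936;  D = +0.004715-0.081800i
d^3_{3,2}: single k=0 term ⇒ -0.016769;  D = -0.009044-0.014121i
Y_3^{m'}(θ=0.9601,φ=0.8838) and Σ D·Y over m':
  (+0.0327-0.6279i)·(-0.2024-0.1080i)  (+0.0634+0.0978i)·(-0.0769-0.3857i)  (+0.5099+0.1968i)·(+0.1082-0.1319i)  (+0.4596-0.1217i)·(-0.2901+0.0000i)  (+0.1540-0.1886i)·(-0.1082-0.1319i)  (+0.0047-0.0818i)·(-0.0769+0.3857i)  (-0.0090-0.0141i)·(+0.2024-0.1080i)
Y_3^2(R⁻¹ n̂) = -0.107499+0.087257i

Re=-0.1075 Im=0.0873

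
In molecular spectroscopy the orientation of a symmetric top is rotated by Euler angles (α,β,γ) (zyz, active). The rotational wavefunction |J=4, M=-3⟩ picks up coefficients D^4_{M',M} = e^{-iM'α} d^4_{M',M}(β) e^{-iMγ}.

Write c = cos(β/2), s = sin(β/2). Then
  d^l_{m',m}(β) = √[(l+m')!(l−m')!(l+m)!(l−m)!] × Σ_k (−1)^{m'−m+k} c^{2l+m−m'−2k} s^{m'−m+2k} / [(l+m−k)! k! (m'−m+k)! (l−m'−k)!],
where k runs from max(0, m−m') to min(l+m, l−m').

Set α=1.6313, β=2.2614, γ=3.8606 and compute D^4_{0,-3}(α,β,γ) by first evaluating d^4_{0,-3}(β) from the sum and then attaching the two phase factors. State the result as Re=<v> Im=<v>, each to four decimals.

Split into d^4_{0,-3}(β=2.2614) × two z-phases.
c=cos(2.2614/2)=0.426027, s=sin(2.2614/2)=0.904711; N=√[24·24·1·5040]=1703.830978
The bounds max(0,m−m')=0 and min(l+m,l−m')=1 give 2 terms
  k=0: (−1)^3·1703.8310/(144)·0.4260^5·0.9047^3 = -0.122964
  k=1: (−1)^4·1703.8310/(144)·0.4260^3·0.9047^5 = +0.554527
d^4_{0,-3}(2.2614) = -0.122964 +0.554527 = +0.431563
Phases: e^{-i·(0)·1.6313}=+1.000000+0.000000i, e^{-i·(-3)·3.8606}=+0.553221-0.833035i ⇒ D=+0.238750-0.359507i

Re=0.2387 Im=-0.3595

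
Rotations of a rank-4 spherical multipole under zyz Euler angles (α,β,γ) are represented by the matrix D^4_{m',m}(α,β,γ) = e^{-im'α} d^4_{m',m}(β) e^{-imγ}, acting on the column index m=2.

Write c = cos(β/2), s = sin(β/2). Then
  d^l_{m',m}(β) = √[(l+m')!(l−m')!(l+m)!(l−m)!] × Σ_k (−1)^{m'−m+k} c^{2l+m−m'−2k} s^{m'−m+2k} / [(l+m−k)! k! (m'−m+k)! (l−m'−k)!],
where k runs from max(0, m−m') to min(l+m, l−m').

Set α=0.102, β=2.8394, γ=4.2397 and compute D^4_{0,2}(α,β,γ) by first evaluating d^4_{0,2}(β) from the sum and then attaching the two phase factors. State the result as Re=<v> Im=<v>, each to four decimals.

First d^4_{0,2}(β=2.8394), then the phase factors e^{-i(0)α} and e^{-i(2)γ}:
Half-angle: c=0.150522, s=0.988607. N=√(24·24·720·2)=910.735966
k∈{2,3,4} keeps every argument non-negative
  k=2: (−1)^0·910.7360/(96)·0.1505^6·0.9886^2 = +0.000108
  k=3: (−1)^1·910.7360/(36)·0.1505^4·0.9886^4 = -0.012405
  k=4: (−1)^2·910.7360/(96)·0.1505^2·0.9886^6 = +0.200661
d^4_{0,2}(2.8394) = +0.000108 -0.012405 +0.200661 = +0.188364
D = (+1.000000+0.000000i)·(+0.188364)·(-0.585437-0.810718i) = -0.110275-0.152710i

Re=-0.1103 Im=-0.1527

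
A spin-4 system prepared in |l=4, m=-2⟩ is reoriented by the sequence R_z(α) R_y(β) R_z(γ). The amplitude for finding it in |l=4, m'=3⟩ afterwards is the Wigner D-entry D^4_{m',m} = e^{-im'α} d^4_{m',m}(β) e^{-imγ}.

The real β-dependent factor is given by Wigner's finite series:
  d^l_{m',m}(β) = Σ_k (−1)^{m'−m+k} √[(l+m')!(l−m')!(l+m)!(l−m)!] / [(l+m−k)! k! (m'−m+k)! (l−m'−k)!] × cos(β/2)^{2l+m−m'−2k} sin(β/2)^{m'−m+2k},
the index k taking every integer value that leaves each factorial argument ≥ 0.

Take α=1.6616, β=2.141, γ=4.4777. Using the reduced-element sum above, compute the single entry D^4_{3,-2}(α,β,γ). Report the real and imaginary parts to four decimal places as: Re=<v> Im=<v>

Re=-0.0502 Im=-0.0548

First d^4_{3,-2}(β=2.141), then the phase factors e^{-i(3)α} and e^{-i(-2)γ}:
With c≡cos(β/2)=0.479686 and s≡sin(β/2)=0.877440, N=[5040·1·2·720]^{1/2}=2693.993318
k: max(0,(-2)−(3))=0 … min(4+(-2),4−(3))=1
  k=0: (−1)^5·2693.9933/(240)·0.4797^3·0.8774^5 = -0.644382
  k=1: (−1)^6·2693.9933/(720)·0.4797^1·0.8774^7 = +0.718694
d^4_{3,-2}(2.141) = -0.644382 +0.718694 = +0.074312
Attach z-rotation phases: D = e^{-i(3)(1.6616)}·(+0.074312)·e^{-i(-2)(4.4777)} = -0.050206-0.054788i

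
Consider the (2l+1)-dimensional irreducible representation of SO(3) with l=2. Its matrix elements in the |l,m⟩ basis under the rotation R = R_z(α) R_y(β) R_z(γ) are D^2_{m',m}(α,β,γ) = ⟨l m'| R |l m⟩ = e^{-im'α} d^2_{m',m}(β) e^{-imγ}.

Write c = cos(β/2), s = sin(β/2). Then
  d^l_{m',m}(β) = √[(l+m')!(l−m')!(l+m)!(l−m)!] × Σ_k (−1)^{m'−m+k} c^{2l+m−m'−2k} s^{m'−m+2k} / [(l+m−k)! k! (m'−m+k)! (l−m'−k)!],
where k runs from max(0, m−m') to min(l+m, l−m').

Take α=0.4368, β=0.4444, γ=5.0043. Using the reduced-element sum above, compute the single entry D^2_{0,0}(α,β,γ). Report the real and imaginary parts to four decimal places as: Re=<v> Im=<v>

Re=0.7228 Im=0.0000

First d^2_{0,0}(β=0.4444), then the phase factors e^{-i(0)α} and e^{-i(0)γ}:
Half-angle: c=0.975415, s=0.220376. N=√(2·2·2·2)=4.000000
The bounds max(0,m−m')=0 and min(l+m,l−m')=2 give 3 terms
  k=0: (−1)^0·4.0000/(4)·0.9754^4·0.2204^0 = +0.905227
  k=1: (−1)^1·4.0000/(1)·0.9754^2·0.2204^2 = -0.184828
  k=2: (−1)^2·4.0000/(4)·0.9754^0·0.2204^4 = +0.002359
d^2_{0,0}(0.4444) = +0.905227 -0.184828 +0.002359 = +0.722758
D = (+1.000000+0.000000i)·(+0.722758)·(+1.000000+0.000000i) = +0.722758+0.000000i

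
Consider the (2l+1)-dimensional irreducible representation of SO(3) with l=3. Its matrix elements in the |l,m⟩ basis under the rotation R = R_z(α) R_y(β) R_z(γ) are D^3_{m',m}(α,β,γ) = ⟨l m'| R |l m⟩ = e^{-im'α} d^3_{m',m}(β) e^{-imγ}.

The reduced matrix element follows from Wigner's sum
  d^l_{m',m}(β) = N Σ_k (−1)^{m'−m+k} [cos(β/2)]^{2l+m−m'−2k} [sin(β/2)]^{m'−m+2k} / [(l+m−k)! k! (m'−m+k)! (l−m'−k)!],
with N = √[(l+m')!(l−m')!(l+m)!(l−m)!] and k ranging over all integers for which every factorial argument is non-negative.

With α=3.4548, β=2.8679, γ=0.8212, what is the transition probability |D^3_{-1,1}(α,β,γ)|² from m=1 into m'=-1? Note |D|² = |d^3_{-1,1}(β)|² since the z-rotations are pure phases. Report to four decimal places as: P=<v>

Split into d^3_{-1,1}(β=2.8679) × two z-phases.
c=cos(2.8679/2)=0.136420, s=sin(2.8679/2)=0.990651; N=√[2·24·24·2]=48.000000
Admissible k: 2..4 (factorial args all ≥0)
  k=2: (−1)^0·48.0000/(8)·0.1364^4·0.9907^2 = +0.002039
  k=3: (−1)^1·48.0000/(6)·0.1364^2·0.9907^4 = -0.143393
  k=4: (−1)^2·48.0000/(48)·0.1364^0·0.9907^6 = +0.945202
d^3_{-1,1}(2.8679) = +0.002039 -0.143393 +0.945202 = +0.803849
|D^3_{-1,1}|² = |d^3_{-1,1}(β)|² = (+0.803849)² = 0.646172 (the z-rotation phases have unit modulus)

P=0.6462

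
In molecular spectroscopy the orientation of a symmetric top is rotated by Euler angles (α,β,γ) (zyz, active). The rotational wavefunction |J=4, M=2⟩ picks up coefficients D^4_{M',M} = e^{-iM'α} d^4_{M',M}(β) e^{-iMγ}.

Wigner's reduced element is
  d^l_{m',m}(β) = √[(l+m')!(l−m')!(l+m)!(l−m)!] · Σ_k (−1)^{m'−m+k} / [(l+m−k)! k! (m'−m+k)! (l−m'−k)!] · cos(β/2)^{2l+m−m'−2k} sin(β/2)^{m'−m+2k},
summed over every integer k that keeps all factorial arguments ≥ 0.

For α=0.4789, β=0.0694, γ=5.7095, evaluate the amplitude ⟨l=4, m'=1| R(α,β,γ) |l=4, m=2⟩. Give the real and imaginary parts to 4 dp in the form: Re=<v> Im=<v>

Split into d^4_{1,2}(β=0.0694) × two z-phases.
Half-angle: c=0.999398, s=0.034693. N=√(120·6·720·2)=1018.233765
k∈{1,2,3} keeps every argument non-negative
  k=1: (−1)^0·1018.2338/(240)·0.9994^7·0.0347^1 = +0.146571
  k=2: (−1)^1·1018.2338/(48)·0.9994^5·0.0347^3 = -0.000883
  k=3: (−1)^2·1018.2338/(72)·0.9994^3·0.0347^5 = +0.000001
d^4_{1,2}(0.0694) = +0.146571 -0.000883 +0.000001 = +0.145689
Attach z-rotation phases: D = e^{-i(1)(0.4789)}·(+0.145689)·e^{-i(2)(5.7095)} = +0.114332+0.090296i

Re=0.1143 Im=0.0903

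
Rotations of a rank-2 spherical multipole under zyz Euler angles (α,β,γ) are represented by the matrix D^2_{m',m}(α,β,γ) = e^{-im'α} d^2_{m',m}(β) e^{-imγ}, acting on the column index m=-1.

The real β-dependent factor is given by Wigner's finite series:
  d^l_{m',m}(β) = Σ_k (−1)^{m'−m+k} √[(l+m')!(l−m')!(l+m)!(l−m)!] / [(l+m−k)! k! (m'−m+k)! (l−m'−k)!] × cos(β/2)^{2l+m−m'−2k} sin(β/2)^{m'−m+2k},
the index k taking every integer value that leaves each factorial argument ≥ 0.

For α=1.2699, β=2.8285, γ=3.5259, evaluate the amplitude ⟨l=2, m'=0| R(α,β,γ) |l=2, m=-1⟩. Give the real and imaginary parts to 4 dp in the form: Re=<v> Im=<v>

Re=-0.3327 Im=-0.1346

First d^2_{0,-1}(β=2.8285), then the phase factors e^{-i(0)α} and e^{-i(-1)γ}:
c=cos(2.8285/2)=0.155908, s=sin(2.8285/2)=0.987772; N=√[2·2·1·6]=4.898979
The bounds max(0,m−m')=0 and min(l+m,l−m')=1 give 2 terms
  k=0: (−1)^1·4.8990/(2)·0.1559^3·0.9878^1 = -0.009169
  k=1: (−1)^2·4.8990/(2)·0.1559^1·0.9878^3 = +0.368055
d^2_{0,-1}(2.8285) = -0.009169 +0.368055 = +0.358886
Phases: e^{-i·(0)·1.2699}=+1.000000+0.000000i, e^{-i·(-1)·3.5259}=-0.927058-0.374917i ⇒ D=-0.332708-0.134552i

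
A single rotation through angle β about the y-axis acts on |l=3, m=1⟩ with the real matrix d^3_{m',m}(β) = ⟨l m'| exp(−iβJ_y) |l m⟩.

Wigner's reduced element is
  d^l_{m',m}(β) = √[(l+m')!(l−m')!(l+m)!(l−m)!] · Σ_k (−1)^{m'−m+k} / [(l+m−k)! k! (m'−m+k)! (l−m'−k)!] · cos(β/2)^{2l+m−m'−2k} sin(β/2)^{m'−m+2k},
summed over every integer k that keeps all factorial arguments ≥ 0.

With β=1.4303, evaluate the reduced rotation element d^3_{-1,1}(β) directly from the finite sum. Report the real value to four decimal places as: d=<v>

d=0.0747

d^3_{-1,1}(β=1.4303) via Wigner's sum:
c=cos(1.4303/2)=0.754995, s=sin(1.4303/2)=0.655731; N=√[2·24·24·2]=48.000000
Admissible k: 2..4 (factorial args all ≥0)
  k=2: (−1)^0·48.0000/(8)·0.7550^4·0.6557^2 = +0.838259
  k=3: (−1)^1·48.0000/(6)·0.7550^2·0.6557^4 = -0.843102
  k=4: (−1)^2·48.0000/(48)·0.7550^0·0.6557^6 = +0.079497
d^3_{-1,1}(1.4303) = +0.838259 -0.843102 +0.079497 = +0.074655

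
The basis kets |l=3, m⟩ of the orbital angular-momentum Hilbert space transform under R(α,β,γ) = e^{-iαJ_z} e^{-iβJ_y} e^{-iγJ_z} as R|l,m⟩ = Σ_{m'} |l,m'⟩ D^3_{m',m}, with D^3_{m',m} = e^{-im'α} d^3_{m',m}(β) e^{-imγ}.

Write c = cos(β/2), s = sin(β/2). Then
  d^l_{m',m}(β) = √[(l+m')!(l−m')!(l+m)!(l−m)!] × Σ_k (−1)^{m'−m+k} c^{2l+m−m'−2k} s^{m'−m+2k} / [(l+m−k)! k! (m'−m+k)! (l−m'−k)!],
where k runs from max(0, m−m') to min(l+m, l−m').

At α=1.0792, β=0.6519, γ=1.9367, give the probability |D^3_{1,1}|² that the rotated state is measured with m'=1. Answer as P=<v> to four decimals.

First d^3_{1,1}(β=0.6519), then the phase factors e^{-i(1)α} and e^{-i(1)γ}:
Half-angle: c=0.947347, s=0.320209. N=√(24·2·24·2)=48.000000
The bounds max(0,m−m')=0 and min(l+m,l−m')=2 give 3 terms
  k=0: (−1)^0·48.0000/(48)·0.9473^6·0.3202^0 = +0.722860
  k=1: (−1)^1·48.0000/(6)·0.9473^4·0.3202^2 = -0.660683
  k=2: (−1)^2·48.0000/(8)·0.9473^2·0.3202^4 = +0.056611
d^3_{1,1}(0.6519) = +0.722860 -0.660683 +0.056611 = +0.118789
|D^3_{1,1}|² = |d^3_{1,1}(β)|² = (+0.118789)² = 0.014111 (the z-rotation phases have unit modulus)

P=0.0141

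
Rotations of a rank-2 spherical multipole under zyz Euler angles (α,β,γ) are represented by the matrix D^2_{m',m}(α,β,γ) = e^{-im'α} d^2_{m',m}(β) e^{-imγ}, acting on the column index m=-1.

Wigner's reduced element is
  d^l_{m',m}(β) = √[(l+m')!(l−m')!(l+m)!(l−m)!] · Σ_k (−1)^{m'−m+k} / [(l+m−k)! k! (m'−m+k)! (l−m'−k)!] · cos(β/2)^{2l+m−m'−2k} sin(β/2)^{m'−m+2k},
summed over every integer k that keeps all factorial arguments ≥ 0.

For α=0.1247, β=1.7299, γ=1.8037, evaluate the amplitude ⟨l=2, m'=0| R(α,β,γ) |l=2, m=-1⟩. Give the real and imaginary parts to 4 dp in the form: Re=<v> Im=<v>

Re=-0.0442 Im=0.1864

Split into d^2_{0,-1}(β=1.7299) × two z-phases.
c=cos(1.7299/2)=0.648678, s=sin(1.7299/2)=0.761063; N=√[2·2·1·6]=4.898979
k∈{0,1} keeps every argument non-negative
  k=0: (−1)^1·4.8990/(2)·0.6487^3·0.7611^1 = -0.508843
  k=1: (−1)^2·4.8990/(2)·0.6487^1·0.7611^3 = +0.700433
d^2_{0,-1}(1.7299) = -0.508843 +0.700433 = +0.191590
D = (+1.000000+0.000000i)·(+0.191590)·(-0.230804+0.973000i) = -0.044220+0.186417i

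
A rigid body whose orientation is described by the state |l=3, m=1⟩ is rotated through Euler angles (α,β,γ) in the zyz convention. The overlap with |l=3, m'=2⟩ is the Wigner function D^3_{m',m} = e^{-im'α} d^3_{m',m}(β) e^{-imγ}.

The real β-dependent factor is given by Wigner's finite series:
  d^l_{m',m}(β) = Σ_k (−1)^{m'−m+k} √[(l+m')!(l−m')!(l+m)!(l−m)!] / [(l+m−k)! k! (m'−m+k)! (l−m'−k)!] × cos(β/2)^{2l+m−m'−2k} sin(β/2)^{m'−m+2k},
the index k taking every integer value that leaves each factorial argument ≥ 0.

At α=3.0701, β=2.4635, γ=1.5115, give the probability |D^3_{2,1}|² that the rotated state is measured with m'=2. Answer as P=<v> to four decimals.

Split into d^3_{2,1}(β=2.4635) × two z-phases.
With c≡cos(β/2)=0.332588 and s≡sin(β/2)=0.943072, N=[120·1·24·2]^{1/2}=75.894664
k∈{0,1} keeps every argument non-negative
  k=0: (−1)^1·75.8947/(24)·0.3326^5·0.9431^1 = -0.012136
  k=1: (−1)^2·75.8947/(12)·0.3326^3·0.9431^3 = +0.195157
d^3_{2,1}(2.4635) = -0.012136 +0.195157 = +0.183021
|D^3_{2,1}|² = |d^3_{2,1}(β)|² = (+0.183021)² = 0.033497 (the z-rotation phases have unit modulus)

P=0.0335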